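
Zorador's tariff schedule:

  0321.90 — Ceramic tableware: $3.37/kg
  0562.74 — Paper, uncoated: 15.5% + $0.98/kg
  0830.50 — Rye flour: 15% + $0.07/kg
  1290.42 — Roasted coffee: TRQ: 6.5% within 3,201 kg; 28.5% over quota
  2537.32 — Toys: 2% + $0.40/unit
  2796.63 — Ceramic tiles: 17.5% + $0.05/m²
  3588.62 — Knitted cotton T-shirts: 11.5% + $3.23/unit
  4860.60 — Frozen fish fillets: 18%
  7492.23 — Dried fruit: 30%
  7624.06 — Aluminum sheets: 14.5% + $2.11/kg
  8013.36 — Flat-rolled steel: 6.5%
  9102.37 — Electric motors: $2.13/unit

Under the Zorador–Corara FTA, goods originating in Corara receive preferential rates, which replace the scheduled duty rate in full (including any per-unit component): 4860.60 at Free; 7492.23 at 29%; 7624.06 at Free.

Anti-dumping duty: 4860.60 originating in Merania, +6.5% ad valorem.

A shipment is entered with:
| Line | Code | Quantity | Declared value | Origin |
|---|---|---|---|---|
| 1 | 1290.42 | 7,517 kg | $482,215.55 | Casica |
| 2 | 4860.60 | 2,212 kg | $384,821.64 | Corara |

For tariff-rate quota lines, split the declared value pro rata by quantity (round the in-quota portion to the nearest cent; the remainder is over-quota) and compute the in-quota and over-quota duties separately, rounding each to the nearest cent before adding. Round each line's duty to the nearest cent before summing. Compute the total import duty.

Line 1 (1290.42, Casica, 7,517 kg, $482,215.55):
Code 1290.42 is under a tariff-rate quota (threshold 3,201 kg). In-quota: 3,201 kg at 6.5%; over-quota: 4,316 kg at 28.5%.
Pro-rata value split: in-quota = $482,215.55 × 3,201/7,517 = $205,344.15; over-quota = $482,215.55 − $205,344.15 = $276,871.40.
In-quota duty = $205,344.15 × 6.5% = $13,347.37. Over-quota duty = $276,871.40 × 28.5% = $78,908.35.
Line duty = $13,347.37 + $78,908.35 = $92,255.72.
Line 2 (4860.60, Corara, 2,212 kg, $384,821.64):
Base rate for 4860.60 is 18%.
Origin Corara qualifies under the Zorador–Corara agreement and 4860.60 is covered: preferential rate Free applies instead.
The additional-duty order on 4860.60 targets Merania, not Corara; it does not apply.
Duty = $384,821.64 × 0% = $0.00.
Total = $92,255.72 + $0.00 = $92,255.72.

$92,255.72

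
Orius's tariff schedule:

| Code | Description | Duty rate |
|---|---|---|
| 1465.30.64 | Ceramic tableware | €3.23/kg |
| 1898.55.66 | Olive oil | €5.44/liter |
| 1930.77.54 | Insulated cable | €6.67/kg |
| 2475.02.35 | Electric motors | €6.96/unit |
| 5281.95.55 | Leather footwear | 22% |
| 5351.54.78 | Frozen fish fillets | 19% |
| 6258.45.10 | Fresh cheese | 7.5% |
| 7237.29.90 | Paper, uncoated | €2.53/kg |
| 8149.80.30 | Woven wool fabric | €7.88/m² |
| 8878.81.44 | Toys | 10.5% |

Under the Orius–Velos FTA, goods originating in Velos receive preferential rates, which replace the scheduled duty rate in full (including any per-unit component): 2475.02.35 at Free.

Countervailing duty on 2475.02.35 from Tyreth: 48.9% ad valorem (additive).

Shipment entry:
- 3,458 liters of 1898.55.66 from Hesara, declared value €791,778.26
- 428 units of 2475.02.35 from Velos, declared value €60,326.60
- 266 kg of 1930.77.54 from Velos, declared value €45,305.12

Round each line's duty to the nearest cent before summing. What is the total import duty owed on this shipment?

Line 1 (1898.55.66, Hesara, 3,458 liters, €791,778.26):
Base rate for 1898.55.66 is €5.44/liter.
Duty = 3,458 × €5.44 = €18,811.52.
Line 2 (2475.02.35, Velos, 428 units, €60,326.60):
Base rate for 2475.02.35 is €6.96/unit.
Origin Velos qualifies under the Orius–Velos agreement and 2475.02.35 is covered: preferential rate Free applies instead.
The additional-duty order on 2475.02.35 targets Tyreth, not Velos; it does not apply.
Duty = €60,326.60 × 0% = €0.00.
Line 3 (1930.77.54, Velos, 266 kg, €45,305.12):
Base rate for 1930.77.54 is €6.67/kg.
Origin Velos is the FTA partner but 1930.77.54 is not on the preference list; base rate stands.
Duty = 266 × €6.67 = €1,774.22.
Total = €18,811.52 + €0.00 + €1,774.22 = €20,585.74.

€20,585.74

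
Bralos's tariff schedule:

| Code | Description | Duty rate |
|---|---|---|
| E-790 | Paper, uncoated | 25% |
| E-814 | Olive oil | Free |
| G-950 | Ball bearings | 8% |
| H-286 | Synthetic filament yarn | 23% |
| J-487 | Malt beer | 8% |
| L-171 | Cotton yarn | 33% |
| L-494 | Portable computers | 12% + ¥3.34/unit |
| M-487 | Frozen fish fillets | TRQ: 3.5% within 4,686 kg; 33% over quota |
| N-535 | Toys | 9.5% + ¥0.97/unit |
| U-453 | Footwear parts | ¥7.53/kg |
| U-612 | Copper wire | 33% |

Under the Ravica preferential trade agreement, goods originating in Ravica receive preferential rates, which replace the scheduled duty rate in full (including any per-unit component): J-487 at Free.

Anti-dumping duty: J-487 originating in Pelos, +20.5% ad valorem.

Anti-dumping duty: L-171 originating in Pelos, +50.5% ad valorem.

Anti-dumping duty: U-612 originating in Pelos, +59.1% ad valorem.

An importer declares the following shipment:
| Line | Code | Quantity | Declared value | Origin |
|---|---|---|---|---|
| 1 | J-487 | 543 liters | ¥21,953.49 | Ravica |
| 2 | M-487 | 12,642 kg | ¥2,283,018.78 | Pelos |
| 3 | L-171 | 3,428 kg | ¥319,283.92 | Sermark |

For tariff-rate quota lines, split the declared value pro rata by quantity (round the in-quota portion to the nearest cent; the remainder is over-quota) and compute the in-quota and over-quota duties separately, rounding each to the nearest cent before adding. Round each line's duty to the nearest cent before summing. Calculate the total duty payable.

¥609,117.69

Line 1 (J-487, Ravica, 543 liters, ¥21,953.49):
Base rate for J-487 is 8%.
Origin Ravica qualifies under the Bralos–Ravica agreement and J-487 is covered: preferential rate Free applies instead.
The additional-duty order on J-487 targets Pelos, not Ravica; it does not apply.
Duty = ¥21,953.49 × 0% = ¥0.00.
Line 2 (M-487, Pelos, 12,642 kg, ¥2,283,018.78):
Code M-487 is under a tariff-rate quota (threshold 4,686 kg). In-quota: 4,686 kg at 3.5%; over-quota: 7,956 kg at 33%.
Pro-rata value split: in-quota = ¥2,283,018.78 × 4,686/12,642 = ¥846,244.74; over-quota = ¥2,283,018.78 − ¥846,244.74 = ¥1,436,774.04.
In-quota duty = ¥846,244.74 × 3.5% = ¥29,618.57. Over-quota duty = ¥1,436,774.04 × 33% = ¥474,135.43.
Line duty = ¥29,618.57 + ¥474,135.43 = ¥503,754.00.
Line 3 (L-171, Sermark, 3,428 kg, ¥319,283.92):
Base rate for L-171 is 33%.
The additional-duty order on L-171 targets Pelos, not Sermark; it does not apply.
Duty = ¥319,283.92 × 33% = ¥105,363.69.
Total = ¥0.00 + ¥503,754.00 + ¥105,363.69 = ¥609,117.69.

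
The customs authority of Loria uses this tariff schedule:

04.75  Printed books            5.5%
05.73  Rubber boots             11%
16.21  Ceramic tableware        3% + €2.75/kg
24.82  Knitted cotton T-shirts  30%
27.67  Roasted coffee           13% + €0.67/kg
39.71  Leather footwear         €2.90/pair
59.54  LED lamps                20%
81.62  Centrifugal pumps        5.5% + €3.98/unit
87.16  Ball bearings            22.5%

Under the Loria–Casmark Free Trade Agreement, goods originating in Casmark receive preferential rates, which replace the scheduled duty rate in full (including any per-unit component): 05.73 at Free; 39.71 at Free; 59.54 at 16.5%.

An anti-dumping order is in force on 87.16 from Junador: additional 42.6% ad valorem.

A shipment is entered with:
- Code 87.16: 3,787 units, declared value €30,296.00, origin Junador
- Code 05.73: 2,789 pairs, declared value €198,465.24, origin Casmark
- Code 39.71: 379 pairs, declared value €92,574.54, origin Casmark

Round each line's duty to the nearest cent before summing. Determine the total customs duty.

Line 1 (87.16, Junador, 3,787 units, €30,296.00):
Base rate for 87.16 is 22.5%.
Additional duty on 87.16 from Junador: +42.6%. Applied ad valorem rate: 22.5% + 42.6% = 65.1%.
Duty = €30,296.00 × 65.1% = €19,722.70.
Line 2 (05.73, Casmark, 2,789 pairs, €198,465.24):
Base rate for 05.73 is 11%.
Origin Casmark qualifies under the Loria–Casmark agreement and 05.73 is covered: preferential rate Free applies instead.
Duty = €198,465.24 × 0% = €0.00.
Line 3 (39.71, Casmark, 379 pairs, €92,574.54):
Base rate for 39.71 is €2.90/pair.
Origin Casmark qualifies under the Loria–Casmark agreement and 39.71 is covered: preferential rate Free applies instead.
Duty = €92,574.54 × 0% = €0.00.
Total = €19,722.70 + €0.00 + €0.00 = €19,722.70.

€19,722.70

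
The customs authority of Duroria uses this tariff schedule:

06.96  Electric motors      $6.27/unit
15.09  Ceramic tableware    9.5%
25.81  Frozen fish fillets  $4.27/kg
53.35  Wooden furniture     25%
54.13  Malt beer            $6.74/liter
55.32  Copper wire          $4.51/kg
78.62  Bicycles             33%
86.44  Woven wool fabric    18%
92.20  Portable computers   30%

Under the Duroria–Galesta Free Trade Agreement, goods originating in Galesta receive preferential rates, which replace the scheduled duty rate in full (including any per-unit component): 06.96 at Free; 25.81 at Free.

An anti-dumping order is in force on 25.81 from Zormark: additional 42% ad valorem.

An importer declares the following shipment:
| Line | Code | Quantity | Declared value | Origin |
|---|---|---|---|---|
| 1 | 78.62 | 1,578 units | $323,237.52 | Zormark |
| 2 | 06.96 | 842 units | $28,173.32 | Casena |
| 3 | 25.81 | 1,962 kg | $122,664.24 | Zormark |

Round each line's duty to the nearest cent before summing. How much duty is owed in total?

Line 1 (78.62, Zormark, 1,578 units, $323,237.52):
Base rate for 78.62 is 33%.
Duty = $323,237.52 × 33% = $106,668.38.
Line 2 (06.96, Casena, 842 units, $28,173.32):
Base rate for 06.96 is $6.27/unit.
06.96 has an FTA preferential rate, but origin Casena is not Galesta; base rate stands.
Duty = 842 × $6.27 = $5,279.34.
Line 3 (25.81, Zormark, 1,962 kg, $122,664.24):
Base rate for 25.81 is $4.27/kg.
25.81 has an FTA preferential rate, but origin Zormark is not Galesta; base rate stands.
Additional duty on 25.81 from Zormark: +42% ad valorem. Applied ad valorem rate = 42%.
Duty = $122,664.24 × 42% + 1,962 × $4.27 = $59,896.72.
Total = $106,668.38 + $5,279.34 + $59,896.72 = $171,844.44.

$171,844.44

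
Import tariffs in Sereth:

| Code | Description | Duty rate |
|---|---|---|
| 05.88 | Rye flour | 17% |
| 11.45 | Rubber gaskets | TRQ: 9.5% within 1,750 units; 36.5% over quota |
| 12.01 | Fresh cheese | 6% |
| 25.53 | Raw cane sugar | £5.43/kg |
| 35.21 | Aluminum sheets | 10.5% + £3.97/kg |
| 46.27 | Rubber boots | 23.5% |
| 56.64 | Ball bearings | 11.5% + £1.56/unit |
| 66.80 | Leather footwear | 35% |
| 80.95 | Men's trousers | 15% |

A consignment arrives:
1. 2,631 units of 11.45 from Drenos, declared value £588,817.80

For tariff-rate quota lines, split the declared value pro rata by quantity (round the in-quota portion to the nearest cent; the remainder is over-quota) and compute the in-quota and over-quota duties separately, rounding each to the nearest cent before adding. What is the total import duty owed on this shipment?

£109,173.00

Line 1 (11.45, Drenos, 2,631 units, £588,817.80):
Code 11.45 is under a tariff-rate quota (threshold 1,750 units). In-quota: 1,750 units at 9.5%; over-quota: 881 units at 36.5%.
Pro-rata value split: in-quota = £588,817.80 × 1,750/2,631 = £391,650.00; over-quota = £588,817.80 − £391,650.00 = £197,167.80.
In-quota duty = £391,650.00 × 9.5% = £37,206.75. Over-quota duty = £197,167.80 × 36.5% = £71,966.25.
Line duty = £37,206.75 + £71,966.25 = £109,173.00.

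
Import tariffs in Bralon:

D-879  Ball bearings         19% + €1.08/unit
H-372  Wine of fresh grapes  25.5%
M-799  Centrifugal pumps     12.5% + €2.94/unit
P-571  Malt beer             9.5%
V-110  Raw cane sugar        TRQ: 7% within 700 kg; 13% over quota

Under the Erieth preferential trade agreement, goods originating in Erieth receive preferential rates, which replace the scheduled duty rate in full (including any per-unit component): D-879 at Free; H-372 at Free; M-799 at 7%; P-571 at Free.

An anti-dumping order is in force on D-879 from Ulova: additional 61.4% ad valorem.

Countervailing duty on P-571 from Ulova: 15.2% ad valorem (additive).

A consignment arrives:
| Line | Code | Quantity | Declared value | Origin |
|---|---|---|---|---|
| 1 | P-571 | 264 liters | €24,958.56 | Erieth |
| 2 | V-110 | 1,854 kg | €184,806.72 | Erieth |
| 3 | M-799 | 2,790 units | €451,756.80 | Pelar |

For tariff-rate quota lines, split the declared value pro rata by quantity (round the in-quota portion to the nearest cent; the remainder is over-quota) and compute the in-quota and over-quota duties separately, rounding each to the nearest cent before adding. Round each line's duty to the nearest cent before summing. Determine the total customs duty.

Line 1 (P-571, Erieth, 264 liters, €24,958.56):
Base rate for P-571 is 9.5%.
Origin Erieth qualifies under the Bralon–Erieth agreement and P-571 is covered: preferential rate Free applies instead.
The additional-duty order on P-571 targets Ulova, not Erieth; it does not apply.
Duty = €24,958.56 × 0% = €0.00.
Line 2 (V-110, Erieth, 1,854 kg, €184,806.72):
Code V-110 is under a tariff-rate quota (threshold 700 kg). In-quota: 700 kg at 7%; over-quota: 1,154 kg at 13%.
Pro-rata value split: in-quota = €184,806.72 × 700/1,854 = €69,776.00; over-quota = €184,806.72 − €69,776.00 = €115,030.72.
In-quota duty = €69,776.00 × 7% = €4,884.32. Over-quota duty = €115,030.72 × 13% = €14,953.99.
Line duty = €4,884.32 + €14,953.99 = €19,838.31.
Line 3 (M-799, Pelar, 2,790 units, €451,756.80):
Base rate for M-799 is 12.5% + €2.94/unit.
M-799 has an FTA preferential rate, but origin Pelar is not Erieth; base rate stands.
Duty = €451,756.80 × 12.5% + 2,790 × €2.94 = €64,672.20.
Total = €0.00 + €19,838.31 + €64,672.20 = €84,510.51.

€84,510.51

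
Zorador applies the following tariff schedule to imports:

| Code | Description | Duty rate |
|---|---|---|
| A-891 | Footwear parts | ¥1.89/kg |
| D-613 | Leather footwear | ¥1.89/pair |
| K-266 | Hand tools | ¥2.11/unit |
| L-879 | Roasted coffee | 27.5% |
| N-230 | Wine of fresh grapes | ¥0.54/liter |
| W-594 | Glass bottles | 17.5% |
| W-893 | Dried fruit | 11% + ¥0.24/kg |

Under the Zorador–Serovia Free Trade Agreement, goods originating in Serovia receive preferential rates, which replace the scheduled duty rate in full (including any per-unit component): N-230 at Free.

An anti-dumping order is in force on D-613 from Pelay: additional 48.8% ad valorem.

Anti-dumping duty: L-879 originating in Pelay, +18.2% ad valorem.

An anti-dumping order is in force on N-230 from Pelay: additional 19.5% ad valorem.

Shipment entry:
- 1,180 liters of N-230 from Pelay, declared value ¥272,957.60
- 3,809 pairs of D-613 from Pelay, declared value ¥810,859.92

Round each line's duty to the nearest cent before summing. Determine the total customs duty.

Line 1 (N-230, Pelay, 1,180 liters, ¥272,957.60):
Base rate for N-230 is ¥0.54/liter.
N-230 has an FTA preferential rate, but origin Pelay is not Serovia; base rate stands.
Additional duty on N-230 from Pelay: +19.5% ad valorem. Applied ad valorem rate = 19.5%.
Duty = ¥272,957.60 × 19.5% + 1,180 × ¥0.54 = ¥53,863.93.
Line 2 (D-613, Pelay, 3,809 pairs, ¥810,859.92):
Base rate for D-613 is ¥1.89/pair.
Additional duty on D-613 from Pelay: +48.8% ad valorem. Applied ad valorem rate = 48.8%.
Duty = ¥810,859.92 × 48.8% + 3,809 × ¥1.89 = ¥402,898.65.
Total = ¥53,863.93 + ¥402,898.65 = ¥456,762.58.

¥456,762.58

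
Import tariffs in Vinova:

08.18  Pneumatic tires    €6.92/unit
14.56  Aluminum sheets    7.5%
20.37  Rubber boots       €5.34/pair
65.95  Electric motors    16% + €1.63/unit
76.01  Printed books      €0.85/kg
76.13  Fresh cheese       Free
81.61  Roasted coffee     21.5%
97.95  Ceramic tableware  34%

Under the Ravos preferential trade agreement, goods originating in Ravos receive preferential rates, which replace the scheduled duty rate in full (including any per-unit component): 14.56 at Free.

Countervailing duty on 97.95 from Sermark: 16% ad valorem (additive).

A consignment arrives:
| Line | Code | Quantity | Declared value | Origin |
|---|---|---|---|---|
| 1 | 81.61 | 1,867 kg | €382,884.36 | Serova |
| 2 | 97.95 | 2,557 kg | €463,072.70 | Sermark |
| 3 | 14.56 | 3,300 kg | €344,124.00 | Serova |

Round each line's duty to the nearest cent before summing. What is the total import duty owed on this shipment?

Line 1 (81.61, Serova, 1,867 kg, €382,884.36):
Base rate for 81.61 is 21.5%.
Duty = €382,884.36 × 21.5% = €82,320.14.
Line 2 (97.95, Sermark, 2,557 kg, €463,072.70):
Base rate for 97.95 is 34%.
Additional duty on 97.95 from Sermark: +16%. Applied ad valorem rate: 34% + 16% = 50%.
Duty = €463,072.70 × 50% = €231,536.35.
Line 3 (14.56, Serova, 3,300 kg, €344,124.00):
Base rate for 14.56 is 7.5%.
14.56 has an FTA preferential rate, but origin Serova is not Ravos; base rate stands.
Duty = €344,124.00 × 7.5% = €25,809.30.
Total = €82,320.14 + €231,536.35 + €25,809.30 = €339,665.79.

€339,665.79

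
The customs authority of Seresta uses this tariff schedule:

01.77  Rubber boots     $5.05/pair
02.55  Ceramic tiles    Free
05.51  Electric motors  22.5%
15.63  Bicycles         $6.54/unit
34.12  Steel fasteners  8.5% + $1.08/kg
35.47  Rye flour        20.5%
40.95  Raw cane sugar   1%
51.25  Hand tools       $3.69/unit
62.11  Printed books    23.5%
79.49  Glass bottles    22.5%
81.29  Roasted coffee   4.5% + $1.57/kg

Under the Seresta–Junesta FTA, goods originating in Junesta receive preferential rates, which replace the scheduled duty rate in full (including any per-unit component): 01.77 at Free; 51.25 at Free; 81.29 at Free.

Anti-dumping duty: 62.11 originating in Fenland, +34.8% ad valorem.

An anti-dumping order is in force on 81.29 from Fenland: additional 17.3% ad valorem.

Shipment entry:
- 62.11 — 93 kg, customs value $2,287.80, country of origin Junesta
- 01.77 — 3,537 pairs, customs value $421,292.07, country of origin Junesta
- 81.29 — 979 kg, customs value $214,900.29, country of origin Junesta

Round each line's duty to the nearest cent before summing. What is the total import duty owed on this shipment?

Line 1 (62.11, Junesta, 93 kg, $2,287.80):
Base rate for 62.11 is 23.5%.
Origin Junesta is the FTA partner but 62.11 is not on the preference list; base rate stands.
The additional-duty order on 62.11 targets Fenland, not Junesta; it does not apply.
Duty = $2,287.80 × 23.5% = $537.63.
Line 2 (01.77, Junesta, 3,537 pairs, $421,292.07):
Base rate for 01.77 is $5.05/pair.
Origin Junesta qualifies under the Seresta–Junesta agreement and 01.77 is covered: preferential rate Free applies instead.
Duty = $421,292.07 × 0% = $0.00.
Line 3 (81.29, Junesta, 979 kg, $214,900.29):
Base rate for 81.29 is 4.5% + $1.57/kg.
Origin Junesta qualifies under the Seresta–Junesta agreement and 81.29 is covered: preferential rate Free applies instead.
The additional-duty order on 81.29 targets Fenland, not Junesta; it does not apply.
Duty = $214,900.29 × 0% = $0.00.
Total = $537.63 + $0.00 + $0.00 = $537.63.

$537.63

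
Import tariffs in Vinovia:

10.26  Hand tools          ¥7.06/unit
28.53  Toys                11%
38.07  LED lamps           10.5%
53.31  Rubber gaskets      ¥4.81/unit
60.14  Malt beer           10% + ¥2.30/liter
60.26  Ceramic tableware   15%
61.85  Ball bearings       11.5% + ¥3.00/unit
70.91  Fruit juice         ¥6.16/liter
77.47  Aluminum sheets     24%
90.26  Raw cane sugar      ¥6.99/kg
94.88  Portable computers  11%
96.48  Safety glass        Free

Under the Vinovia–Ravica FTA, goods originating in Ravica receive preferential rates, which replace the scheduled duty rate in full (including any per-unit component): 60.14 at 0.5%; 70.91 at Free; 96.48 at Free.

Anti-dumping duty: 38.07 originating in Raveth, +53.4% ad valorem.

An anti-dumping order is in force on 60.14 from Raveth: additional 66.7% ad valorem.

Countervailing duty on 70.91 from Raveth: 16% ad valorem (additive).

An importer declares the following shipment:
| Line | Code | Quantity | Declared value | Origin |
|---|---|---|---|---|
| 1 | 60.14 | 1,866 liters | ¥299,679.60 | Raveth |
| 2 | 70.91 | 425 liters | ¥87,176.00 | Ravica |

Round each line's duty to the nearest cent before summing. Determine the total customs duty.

Line 1 (60.14, Raveth, 1,866 liters, ¥299,679.60):
Base rate for 60.14 is 10% + ¥2.30/liter.
60.14 has an FTA preferential rate, but origin Raveth is not Ravica; base rate stands.
Additional duty on 60.14 from Raveth: +66.7%. Applied ad valorem rate: 10% + 66.7% = 76.7%.
Duty = ¥299,679.60 × 76.7% + 1,866 × ¥2.30 = ¥234,146.05.
Line 2 (70.91, Ravica, 425 liters, ¥87,176.00):
Base rate for 70.91 is ¥6.16/liter.
Origin Ravica qualifies under the Vinovia–Ravica agreement and 70.91 is covered: preferential rate Free applies instead.
The additional-duty order on 70.91 targets Raveth, not Ravica; it does not apply.
Duty = ¥87,176.00 × 0% = ¥0.00.
Total = ¥234,146.05 + ¥0.00 = ¥234,146.05.

¥234,146.05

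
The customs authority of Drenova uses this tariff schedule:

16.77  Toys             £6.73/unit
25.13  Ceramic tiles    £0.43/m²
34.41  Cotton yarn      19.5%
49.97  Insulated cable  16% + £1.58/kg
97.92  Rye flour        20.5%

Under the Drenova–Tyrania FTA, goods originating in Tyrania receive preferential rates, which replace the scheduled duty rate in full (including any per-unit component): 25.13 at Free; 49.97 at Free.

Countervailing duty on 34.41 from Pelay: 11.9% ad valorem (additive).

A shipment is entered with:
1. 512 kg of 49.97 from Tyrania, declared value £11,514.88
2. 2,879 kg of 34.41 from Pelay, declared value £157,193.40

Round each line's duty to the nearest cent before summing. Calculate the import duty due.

£49,358.73

Line 1 (49.97, Tyrania, 512 kg, £11,514.88):
Base rate for 49.97 is 16% + £1.58/kg.
Origin Tyrania qualifies under the Drenova–Tyrania agreement and 49.97 is covered: preferential rate Free applies instead.
Duty = £11,514.88 × 0% = £0.00.
Line 2 (34.41, Pelay, 2,879 kg, £157,193.40):
Base rate for 34.41 is 19.5%.
Additional duty on 34.41 from Pelay: +11.9%. Applied ad valorem rate: 19.5% + 11.9% = 31.4%.
Duty = £157,193.40 × 31.4% = £49,358.73.
Total = £0.00 + £49,358.73 = £49,358.73.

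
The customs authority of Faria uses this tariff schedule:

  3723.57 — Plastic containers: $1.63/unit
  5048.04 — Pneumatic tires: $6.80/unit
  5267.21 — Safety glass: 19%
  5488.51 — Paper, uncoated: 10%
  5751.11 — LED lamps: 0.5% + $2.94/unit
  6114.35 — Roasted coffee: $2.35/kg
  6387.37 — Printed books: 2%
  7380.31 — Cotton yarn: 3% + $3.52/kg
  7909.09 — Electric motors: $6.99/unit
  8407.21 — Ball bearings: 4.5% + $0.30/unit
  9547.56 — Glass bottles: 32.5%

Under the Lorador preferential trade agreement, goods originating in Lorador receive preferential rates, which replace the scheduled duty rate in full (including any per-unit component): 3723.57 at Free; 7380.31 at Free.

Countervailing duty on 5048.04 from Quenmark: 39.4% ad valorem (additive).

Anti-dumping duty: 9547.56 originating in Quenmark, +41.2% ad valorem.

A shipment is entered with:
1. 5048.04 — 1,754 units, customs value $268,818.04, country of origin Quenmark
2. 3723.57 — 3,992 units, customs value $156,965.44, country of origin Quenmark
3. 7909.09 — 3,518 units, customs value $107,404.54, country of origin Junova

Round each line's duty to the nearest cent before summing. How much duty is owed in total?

$148,939.29

Line 1 (5048.04, Quenmark, 1,754 units, $268,818.04):
Base rate for 5048.04 is $6.80/unit.
Additional duty on 5048.04 from Quenmark: +39.4% ad valorem. Applied ad valorem rate = 39.4%.
Duty = $268,818.04 × 39.4% + 1,754 × $6.80 = $117,841.51.
Line 2 (3723.57, Quenmark, 3,992 units, $156,965.44):
Base rate for 3723.57 is $1.63/unit.
3723.57 has an FTA preferential rate, but origin Quenmark is not Lorador; base rate stands.
Duty = 3,992 × $1.63 = $6,506.96.
Line 3 (7909.09, Junova, 3,518 units, $107,404.54):
Base rate for 7909.09 is $6.99/unit.
Duty = 3,518 × $6.99 = $24,590.82.
Total = $117,841.51 + $6,506.96 + $24,590.82 = $148,939.29.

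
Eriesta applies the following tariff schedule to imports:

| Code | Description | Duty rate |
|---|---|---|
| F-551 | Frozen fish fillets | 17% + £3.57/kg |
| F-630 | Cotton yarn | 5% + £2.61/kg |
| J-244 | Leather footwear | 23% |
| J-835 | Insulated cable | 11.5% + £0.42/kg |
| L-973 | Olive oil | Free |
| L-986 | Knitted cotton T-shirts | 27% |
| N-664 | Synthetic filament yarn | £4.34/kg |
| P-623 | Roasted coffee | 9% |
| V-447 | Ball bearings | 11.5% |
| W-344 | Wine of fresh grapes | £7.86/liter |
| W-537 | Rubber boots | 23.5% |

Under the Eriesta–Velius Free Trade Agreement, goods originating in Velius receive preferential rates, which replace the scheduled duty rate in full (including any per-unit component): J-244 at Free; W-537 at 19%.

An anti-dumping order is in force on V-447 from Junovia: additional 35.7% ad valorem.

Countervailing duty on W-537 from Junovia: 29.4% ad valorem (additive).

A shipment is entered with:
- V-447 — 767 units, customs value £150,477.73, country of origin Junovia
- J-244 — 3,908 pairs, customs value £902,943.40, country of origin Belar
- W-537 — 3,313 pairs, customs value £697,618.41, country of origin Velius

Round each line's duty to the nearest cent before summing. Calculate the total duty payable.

Line 1 (V-447, Junovia, 767 units, £150,477.73):
Base rate for V-447 is 11.5%.
Additional duty on V-447 from Junovia: +35.7%. Applied ad valorem rate: 11.5% + 35.7% = 47.2%.
Duty = £150,477.73 × 47.2% = £71,025.49.
Line 2 (J-244, Belar, 3,908 pairs, £902,943.40):
Base rate for J-244 is 23%.
J-244 has an FTA preferential rate, but origin Belar is not Velius; base rate stands.
Duty = £902,943.40 × 23% = £207,676.98.
Line 3 (W-537, Velius, 3,313 pairs, £697,618.41):
Base rate for W-537 is 23.5%.
Origin Velius qualifies under the Eriesta–Velius agreement and W-537 is covered: preferential rate 19% applies instead.
The additional-duty order on W-537 targets Junovia, not Velius; it does not apply.
Duty = £697,618.41 × 19% = £132,547.50.
Total = £71,025.49 + £207,676.98 + £132,547.50 = £411,249.97.

£411,249.97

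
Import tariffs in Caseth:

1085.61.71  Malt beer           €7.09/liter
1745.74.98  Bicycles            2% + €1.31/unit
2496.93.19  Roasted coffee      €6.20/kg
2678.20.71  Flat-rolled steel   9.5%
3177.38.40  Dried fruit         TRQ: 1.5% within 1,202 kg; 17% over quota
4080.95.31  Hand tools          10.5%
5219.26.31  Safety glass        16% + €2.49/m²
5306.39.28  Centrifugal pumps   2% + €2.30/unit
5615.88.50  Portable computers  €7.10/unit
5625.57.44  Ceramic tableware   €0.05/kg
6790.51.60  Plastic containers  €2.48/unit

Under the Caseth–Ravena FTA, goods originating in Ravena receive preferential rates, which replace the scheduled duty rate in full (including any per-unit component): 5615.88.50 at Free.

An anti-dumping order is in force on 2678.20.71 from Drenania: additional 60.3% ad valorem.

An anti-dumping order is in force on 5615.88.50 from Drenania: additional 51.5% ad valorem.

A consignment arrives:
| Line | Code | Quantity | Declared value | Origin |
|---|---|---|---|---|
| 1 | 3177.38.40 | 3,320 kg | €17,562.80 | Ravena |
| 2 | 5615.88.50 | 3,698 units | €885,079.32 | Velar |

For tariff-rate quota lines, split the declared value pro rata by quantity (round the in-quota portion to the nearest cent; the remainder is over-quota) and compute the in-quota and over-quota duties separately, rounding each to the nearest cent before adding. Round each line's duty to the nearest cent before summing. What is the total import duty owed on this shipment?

Line 1 (3177.38.40, Ravena, 3,320 kg, €17,562.80):
Code 3177.38.40 is under a tariff-rate quota (threshold 1,202 kg). In-quota: 1,202 kg at 1.5%; over-quota: 2,118 kg at 17%.
Pro-rata value split: in-quota = €17,562.80 × 1,202/3,320 = €6,358.58; over-quota = €17,562.80 − €6,358.58 = €11,204.22.
In-quota duty = €6,358.58 × 1.5% = €95.38. Over-quota duty = €11,204.22 × 17% = €1,904.72.
Line duty = €95.38 + €1,904.72 = €2,000.10.
Line 2 (5615.88.50, Velar, 3,698 units, €885,079.32):
Base rate for 5615.88.50 is €7.10/unit.
5615.88.50 has an FTA preferential rate, but origin Velar is not Ravena; base rate stands.
The additional-duty order on 5615.88.50 targets Drenania, not Velar; it does not apply.
Duty = 3,698 × €7.10 = €26,255.80.
Total = €2,000.10 + €26,255.80 = €28,255.90.

€28,255.90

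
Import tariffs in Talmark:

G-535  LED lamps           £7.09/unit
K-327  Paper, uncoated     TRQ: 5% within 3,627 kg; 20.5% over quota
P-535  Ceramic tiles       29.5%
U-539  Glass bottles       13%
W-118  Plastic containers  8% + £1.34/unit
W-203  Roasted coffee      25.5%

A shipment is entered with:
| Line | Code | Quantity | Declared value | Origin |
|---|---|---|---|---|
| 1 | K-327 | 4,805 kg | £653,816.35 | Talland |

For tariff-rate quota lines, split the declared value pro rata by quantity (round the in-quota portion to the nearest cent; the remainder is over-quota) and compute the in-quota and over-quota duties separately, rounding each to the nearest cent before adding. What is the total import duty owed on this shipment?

Line 1 (K-327, Talland, 4,805 kg, £653,816.35):
Code K-327 is under a tariff-rate quota (threshold 3,627 kg). In-quota: 3,627 kg at 5%; over-quota: 1,178 kg at 20.5%.
Pro-rata value split: in-quota = £653,816.35 × 3,627/4,805 = £493,525.89; over-quota = £653,816.35 − £493,525.89 = £160,290.46.
In-quota duty = £493,525.89 × 5% = £24,676.29. Over-quota duty = £160,290.46 × 20.5% = £32,859.54.
Line duty = £24,676.29 + £32,859.54 = £57,535.83.

£57,535.83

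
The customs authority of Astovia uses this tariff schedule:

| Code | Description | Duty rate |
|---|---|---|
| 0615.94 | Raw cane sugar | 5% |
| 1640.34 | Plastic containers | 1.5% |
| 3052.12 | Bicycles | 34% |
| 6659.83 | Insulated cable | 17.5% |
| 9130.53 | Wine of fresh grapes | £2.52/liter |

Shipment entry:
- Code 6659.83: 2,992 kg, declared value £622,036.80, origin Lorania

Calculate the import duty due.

Line 1 (6659.83, Lorania, 2,992 kg, £622,036.80):
Base rate for 6659.83 is 17.5%.
Duty = £622,036.80 × 17.5% = £108,856.44.

£108,856.44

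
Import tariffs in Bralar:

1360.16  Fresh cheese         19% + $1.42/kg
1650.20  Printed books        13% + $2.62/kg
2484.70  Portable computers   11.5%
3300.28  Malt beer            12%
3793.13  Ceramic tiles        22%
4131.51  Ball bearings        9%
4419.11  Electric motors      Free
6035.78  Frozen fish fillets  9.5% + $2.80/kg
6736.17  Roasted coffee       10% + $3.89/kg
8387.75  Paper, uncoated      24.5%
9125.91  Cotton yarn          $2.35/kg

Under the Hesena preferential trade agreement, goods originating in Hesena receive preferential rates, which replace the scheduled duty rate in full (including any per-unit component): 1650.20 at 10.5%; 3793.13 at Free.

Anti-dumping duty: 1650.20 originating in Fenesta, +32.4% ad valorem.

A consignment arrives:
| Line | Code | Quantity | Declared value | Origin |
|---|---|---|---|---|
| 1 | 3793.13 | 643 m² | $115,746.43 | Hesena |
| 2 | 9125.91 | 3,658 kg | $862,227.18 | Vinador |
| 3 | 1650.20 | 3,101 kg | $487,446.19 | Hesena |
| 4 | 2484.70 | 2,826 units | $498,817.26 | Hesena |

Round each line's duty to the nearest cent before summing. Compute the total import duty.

$117,142.13

Line 1 (3793.13, Hesena, 643 m², $115,746.43):
Base rate for 3793.13 is 22%.
Origin Hesena qualifies under the Bralar–Hesena agreement and 3793.13 is covered: preferential rate Free applies instead.
Duty = $115,746.43 × 0% = $0.00.
Line 2 (9125.91, Vinador, 3,658 kg, $862,227.18):
Base rate for 9125.91 is $2.35/kg.
Duty = 3,658 × $2.35 = $8,596.30.
Line 3 (1650.20, Hesena, 3,101 kg, $487,446.19):
Base rate for 1650.20 is 13% + $2.62/kg.
Origin Hesena qualifies under the Bralar–Hesena agreement and 1650.20 is covered: preferential rate 10.5% applies instead.
The additional-duty order on 1650.20 targets Fenesta, not Hesena; it does not apply.
Duty = $487,446.19 × 10.5% = $51,181.85.
Line 4 (2484.70, Hesena, 2,826 units, $498,817.26):
Base rate for 2484.70 is 11.5%.
Origin Hesena is the FTA partner but 2484.70 is not on the preference list; base rate stands.
Duty = $498,817.26 × 11.5% = $57,363.98.
Total = $0.00 + $8,596.30 + $51,181.85 + $57,363.98 = $117,142.13.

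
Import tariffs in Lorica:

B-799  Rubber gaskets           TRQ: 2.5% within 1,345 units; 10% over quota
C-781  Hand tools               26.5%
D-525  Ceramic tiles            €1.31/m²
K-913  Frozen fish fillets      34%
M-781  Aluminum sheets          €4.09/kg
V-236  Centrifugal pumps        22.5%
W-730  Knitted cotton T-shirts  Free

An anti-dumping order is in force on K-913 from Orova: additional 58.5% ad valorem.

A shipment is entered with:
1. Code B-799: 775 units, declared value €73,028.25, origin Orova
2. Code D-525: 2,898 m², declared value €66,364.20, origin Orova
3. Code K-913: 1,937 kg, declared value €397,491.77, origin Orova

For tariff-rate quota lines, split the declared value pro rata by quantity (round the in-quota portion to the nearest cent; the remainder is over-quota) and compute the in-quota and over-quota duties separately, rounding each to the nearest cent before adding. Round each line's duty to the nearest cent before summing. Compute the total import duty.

€373,301.98

Line 1 (B-799, Orova, 775 units, €73,028.25):
Code B-799 is under a tariff-rate quota (threshold 1,345 units). Quantity 775 units is within the quota, so the in-quota rate 2.5% applies to the full value.
Duty = €73,028.25 × 2.5% = €1,825.71.
Line 2 (D-525, Orova, 2,898 m², €66,364.20):
Base rate for D-525 is €1.31/m².
Duty = 2,898 × €1.31 = €3,796.38.
Line 3 (K-913, Orova, 1,937 kg, €397,491.77):
Base rate for K-913 is 34%.
Additional duty on K-913 from Orova: +58.5%. Applied ad valorem rate: 34% + 58.5% = 92.5%.
Duty = €397,491.77 × 92.5% = €367,679.89.
Total = €1,825.71 + €3,796.38 + €367,679.89 = €373,301.98.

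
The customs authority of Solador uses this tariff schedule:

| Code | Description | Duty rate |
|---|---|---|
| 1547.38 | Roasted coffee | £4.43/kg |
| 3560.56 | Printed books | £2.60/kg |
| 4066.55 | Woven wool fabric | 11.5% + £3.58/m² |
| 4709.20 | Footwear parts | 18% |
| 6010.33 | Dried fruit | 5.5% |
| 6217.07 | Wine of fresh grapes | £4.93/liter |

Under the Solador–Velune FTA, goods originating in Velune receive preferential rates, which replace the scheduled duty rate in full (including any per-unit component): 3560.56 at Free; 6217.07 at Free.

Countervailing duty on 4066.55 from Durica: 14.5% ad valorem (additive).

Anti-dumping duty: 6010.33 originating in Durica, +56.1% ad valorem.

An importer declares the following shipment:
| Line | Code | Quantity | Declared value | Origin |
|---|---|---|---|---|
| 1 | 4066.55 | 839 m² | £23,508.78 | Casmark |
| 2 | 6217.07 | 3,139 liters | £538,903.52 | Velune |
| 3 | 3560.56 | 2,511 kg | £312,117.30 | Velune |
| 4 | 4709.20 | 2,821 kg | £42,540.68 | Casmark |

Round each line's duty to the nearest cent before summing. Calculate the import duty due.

£13,364.45

Line 1 (4066.55, Casmark, 839 m², £23,508.78):
Base rate for 4066.55 is 11.5% + £3.58/m².
The additional-duty order on 4066.55 targets Durica, not Casmark; it does not apply.
Duty = £23,508.78 × 11.5% + 839 × £3.58 = £5,707.13.
Line 2 (6217.07, Velune, 3,139 liters, £538,903.52):
Base rate for 6217.07 is £4.93/liter.
Origin Velune qualifies under the Solador–Velune agreement and 6217.07 is covered: preferential rate Free applies instead.
Duty = £538,903.52 × 0% = £0.00.
Line 3 (3560.56, Velune, 2,511 kg, £312,117.30):
Base rate for 3560.56 is £2.60/kg.
Origin Velune qualifies under the Solador–Velune agreement and 3560.56 is covered: preferential rate Free applies instead.
Duty = £312,117.30 × 0% = £0.00.
Line 4 (4709.20, Casmark, 2,821 kg, £42,540.68):
Base rate for 4709.20 is 18%.
Duty = £42,540.68 × 18% = £7,657.32.
Total = £5,707.13 + £0.00 + £0.00 + £7,657.32 = £13,364.45.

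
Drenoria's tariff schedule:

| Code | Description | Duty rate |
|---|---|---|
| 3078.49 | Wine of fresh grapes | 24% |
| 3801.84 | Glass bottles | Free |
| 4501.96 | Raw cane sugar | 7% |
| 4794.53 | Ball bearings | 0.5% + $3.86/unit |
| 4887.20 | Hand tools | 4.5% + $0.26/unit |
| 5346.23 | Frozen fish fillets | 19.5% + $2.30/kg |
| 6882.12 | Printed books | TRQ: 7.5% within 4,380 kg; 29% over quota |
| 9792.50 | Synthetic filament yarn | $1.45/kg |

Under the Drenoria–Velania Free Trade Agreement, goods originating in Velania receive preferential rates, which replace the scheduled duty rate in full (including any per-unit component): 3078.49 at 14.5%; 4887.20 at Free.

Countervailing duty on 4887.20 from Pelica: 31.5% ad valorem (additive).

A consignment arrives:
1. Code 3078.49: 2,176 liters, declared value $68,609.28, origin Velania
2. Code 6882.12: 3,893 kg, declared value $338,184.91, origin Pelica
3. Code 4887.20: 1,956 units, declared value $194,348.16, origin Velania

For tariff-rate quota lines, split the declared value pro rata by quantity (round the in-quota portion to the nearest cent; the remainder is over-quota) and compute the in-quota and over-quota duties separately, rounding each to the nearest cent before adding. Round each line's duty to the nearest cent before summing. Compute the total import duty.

$35,312.22

Line 1 (3078.49, Velania, 2,176 liters, $68,609.28):
Base rate for 3078.49 is 24%.
Origin Velania qualifies under the Drenoria–Velania agreement and 3078.49 is covered: preferential rate 14.5% applies instead.
Duty = $68,609.28 × 14.5% = $9,948.35.
Line 2 (6882.12, Pelica, 3,893 kg, $338,184.91):
Code 6882.12 is under a tariff-rate quota (threshold 4,380 kg). Quantity 3,893 kg is within the quota, so the in-quota rate 7.5% applies to the full value.
Duty = $338,184.91 × 7.5% = $25,363.87.
Line 3 (4887.20, Velania, 1,956 units, $194,348.16):
Base rate for 4887.20 is 4.5% + $0.26/unit.
Origin Velania qualifies under the Drenoria–Velania agreement and 4887.20 is covered: preferential rate Free applies instead.
The additional-duty order on 4887.20 targets Pelica, not Velania; it does not apply.
Duty = $194,348.16 × 0% = $0.00.
Total = $9,948.35 + $25,363.87 + $0.00 = $35,312.22.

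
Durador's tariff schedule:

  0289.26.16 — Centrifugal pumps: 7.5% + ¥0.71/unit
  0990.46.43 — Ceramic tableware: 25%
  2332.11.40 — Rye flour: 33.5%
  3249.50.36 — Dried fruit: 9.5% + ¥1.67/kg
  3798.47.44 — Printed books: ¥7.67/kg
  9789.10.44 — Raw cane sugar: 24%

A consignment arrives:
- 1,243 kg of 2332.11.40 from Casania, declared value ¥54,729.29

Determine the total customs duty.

Line 1 (2332.11.40, Casania, 1,243 kg, ¥54,729.29):
Base rate for 2332.11.40 is 33.5%.
Duty = ¥54,729.29 × 33.5% = ¥18,334.31.

¥18,334.31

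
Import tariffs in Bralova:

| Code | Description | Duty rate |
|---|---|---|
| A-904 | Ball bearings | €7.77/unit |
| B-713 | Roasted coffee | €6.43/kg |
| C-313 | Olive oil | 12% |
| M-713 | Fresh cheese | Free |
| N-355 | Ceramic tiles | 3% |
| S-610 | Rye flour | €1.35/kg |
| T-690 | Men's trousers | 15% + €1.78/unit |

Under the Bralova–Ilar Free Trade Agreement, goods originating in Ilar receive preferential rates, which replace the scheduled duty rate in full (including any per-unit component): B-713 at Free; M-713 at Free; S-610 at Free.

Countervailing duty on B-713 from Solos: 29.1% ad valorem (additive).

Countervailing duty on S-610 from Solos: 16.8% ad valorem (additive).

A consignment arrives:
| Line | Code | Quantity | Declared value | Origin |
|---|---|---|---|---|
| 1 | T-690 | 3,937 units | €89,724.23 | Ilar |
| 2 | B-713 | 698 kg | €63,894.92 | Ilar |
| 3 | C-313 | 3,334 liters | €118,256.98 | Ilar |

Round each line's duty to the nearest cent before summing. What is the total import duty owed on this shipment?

Line 1 (T-690, Ilar, 3,937 units, €89,724.23):
Base rate for T-690 is 15% + €1.78/unit.
Origin Ilar is the FTA partner but T-690 is not on the preference list; base rate stands.
Duty = €89,724.23 × 15% + 3,937 × €1.78 = €20,466.49.
Line 2 (B-713, Ilar, 698 kg, €63,894.92):
Base rate for B-713 is €6.43/kg.
Origin Ilar qualifies under the Bralova–Ilar agreement and B-713 is covered: preferential rate Free applies instead.
The additional-duty order on B-713 targets Solos, not Ilar; it does not apply.
Duty = €63,894.92 × 0% = €0.00.
Line 3 (C-313, Ilar, 3,334 liters, €118,256.98):
Base rate for C-313 is 12%.
Origin Ilar is the FTA partner but C-313 is not on the preference list; base rate stands.
Duty = €118,256.98 × 12% = €14,190.84.
Total = €20,466.49 + €0.00 + €14,190.84 = €34,657.33.

€34,657.33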